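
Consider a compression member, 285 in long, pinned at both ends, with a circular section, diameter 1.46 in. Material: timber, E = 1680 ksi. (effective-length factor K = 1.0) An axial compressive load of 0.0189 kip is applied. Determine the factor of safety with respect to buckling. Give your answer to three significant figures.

I = πd⁴/64 = π×1.46⁴/64 = 0.2230 in⁴
Effective length L_e = K·L = 1 × 285 = 285.0 in
P_cr = π²EI / L_e² = π² × 1680×10³ × 0.2230 / 285.0² = 45.53 lb
Factor of safety n = P_cr / P = 0.045530 / 0.0189 = 2.41

n ≈ 2.41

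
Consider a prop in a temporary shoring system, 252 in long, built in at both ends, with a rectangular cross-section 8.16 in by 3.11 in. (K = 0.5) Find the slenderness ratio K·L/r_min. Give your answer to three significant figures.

λ ≈ 140

For a rectangle r_min = b/√12 = 3.11/√12 = 0.8978 in
L_e = K·L = 0.5 × 252 = 126.0 in
λ = L_e / r_min = 126.00 / 0.8978 = 140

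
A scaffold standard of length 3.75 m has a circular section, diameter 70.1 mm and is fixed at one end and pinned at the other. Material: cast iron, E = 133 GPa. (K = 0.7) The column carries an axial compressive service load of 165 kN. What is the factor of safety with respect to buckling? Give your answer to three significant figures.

I = πd⁴/64 = π×70.1⁴/64 = 1.185×10^6 mm⁴
I = 1.185×10^6 mm⁴ = 1.185×10^-6 m⁴
Effective length L_e = K·L = 0.7 × 3.75 = 2.625 m
P_cr = π²EI / L_e² = π² × 133×10⁹ × 1.185×10^-6 / 2.625² = 2.258×10^5 N
Factor of safety n = P_cr / P = 225.81 / 165 = 1.37

n ≈ 1.37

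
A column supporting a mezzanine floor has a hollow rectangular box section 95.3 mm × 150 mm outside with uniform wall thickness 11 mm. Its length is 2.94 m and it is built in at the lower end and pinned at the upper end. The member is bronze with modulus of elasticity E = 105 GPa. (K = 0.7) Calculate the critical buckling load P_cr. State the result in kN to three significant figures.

Inner dimensions: h_i = 150 − 2×11 = 128.0 mm, b_i = 95.3 − 2×11 = 73.30 mm
Weak-axis I_min = (h_o·b_o³ − h_i·b_i³)/12 with b_o = 95.3, b_i = 73.30 mm (shorter outer/inner sides).
I_min = (150×95.3³ − 128.0×73.30³)/12 = 6.618×10^6 mm⁴
I = 6.618×10^6 mm⁴ = 6.618×10^-6 m⁴
Effective length L_e = K·L = 0.7 × 2.94 = 2.058 m
P_cr = π²EI / L_e² = π² × 105×10⁹ × 6.618×10^-6 / 2.058² = 1.619×10^6 N

P_cr ≈ 1620 kN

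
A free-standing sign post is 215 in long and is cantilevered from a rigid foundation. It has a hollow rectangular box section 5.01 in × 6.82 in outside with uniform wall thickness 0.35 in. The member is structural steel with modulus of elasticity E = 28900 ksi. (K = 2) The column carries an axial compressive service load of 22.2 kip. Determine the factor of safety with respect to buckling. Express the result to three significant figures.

n ≈ 2.13

Inner dimensions: h_i = 6.82 − 2×0.35 = 6.120 in, b_i = 5.01 − 2×0.35 = 4.310 in
Weak-axis I_min = (h_o·b_o³ − h_i·b_i³)/12 with b_o = 5.01, b_i = 4.310 in (shorter outer/inner sides).
I_min = (6.82×5.01³ − 6.120×4.310³)/12 = 30.64 in⁴
Effective length L_e = K·L = 2 × 215 = 430.0 in
P_cr = π²EI / L_e² = π² × 28900×10³ × 30.64 / 430.0² = 4.726×10^4 lb
Factor of safety n = P_cr / P = 47.261 / 22.2 = 2.13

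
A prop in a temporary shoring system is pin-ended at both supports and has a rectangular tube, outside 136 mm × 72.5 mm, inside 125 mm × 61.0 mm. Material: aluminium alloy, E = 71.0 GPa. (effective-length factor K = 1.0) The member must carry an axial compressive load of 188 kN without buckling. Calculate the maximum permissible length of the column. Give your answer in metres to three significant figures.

Weak-axis I_min = (h_o·b_o³ − h_i·b_i³)/12 with b_o = 72.5, b_i = 61.00 mm (shorter outer/inner sides).
I_min = (136×72.5³ − 125.0×61.00³)/12 = 1.954×10^6 mm⁴
I = 1.955×10^-6 m⁴
At the buckling limit P_cr = P = 1.880×10^5 N
From P_cr = π²EI/(K·L)²:  L = (1/K)·√(π²EI/P_cr) = (1/1)·√(π²×7.10×10^10×1.955×10^-6/1.880×10^5)
L = 2.70 m

L_max ≈ 2.70 m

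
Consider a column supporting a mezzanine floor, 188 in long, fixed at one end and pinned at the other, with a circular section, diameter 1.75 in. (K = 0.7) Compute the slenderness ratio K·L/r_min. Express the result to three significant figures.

For a solid circle r = d/4 = 1.75/4 = 0.4375 in
L_e = K·L = 0.7 × 188 = 131.6 in
λ = L_e / r_min = 131.60 / 0.4375 = 301

λ ≈ 301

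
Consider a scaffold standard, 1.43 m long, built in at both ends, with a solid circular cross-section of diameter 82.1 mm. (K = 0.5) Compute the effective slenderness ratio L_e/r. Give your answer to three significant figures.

λ ≈ 34.8

I = πd⁴/64 = π×82.1⁴/64 = 2.230×10^6 mm⁴
A = 5.294×10^3 mm²;  r_min = √(I/A) = √(2.230×10^6/5.294×10^3) = 20.52 mm
L_e = K·L = 0.5 × 1.43 m = 0.7150 m = 715.00 mm
λ = L_e / r_min = 715.00 / 20.52 = 34.8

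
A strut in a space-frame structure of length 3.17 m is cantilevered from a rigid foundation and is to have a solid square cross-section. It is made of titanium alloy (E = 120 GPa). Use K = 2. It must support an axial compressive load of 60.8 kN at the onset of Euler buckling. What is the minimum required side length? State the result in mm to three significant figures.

a ≈ 70.5 mm

L_e = K·L = 2 × 3.17 = 6.340 m
Required I = P_cr·L_e²/(π²E) = 6.080×10^4 × 6.340² / (π² × 1.20×10^11) = 2.063×10^-6 m⁴
I_req = 2.063×10^6 mm⁴
Solid square: I = a⁴/12  ⇒  a = (12I)^(1/4) = (12×2.063×10^6)^(1/4) = 70.5 mm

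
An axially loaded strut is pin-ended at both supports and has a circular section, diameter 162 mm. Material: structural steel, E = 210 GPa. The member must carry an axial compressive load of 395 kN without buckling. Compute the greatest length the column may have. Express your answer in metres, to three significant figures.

L_max ≈ 13.3 m

I = πd⁴/64 = π×162⁴/64 = 3.381×10^7 mm⁴
I = 3.381×10^-5 m⁴
At the buckling limit P_cr = P = 3.950×10^5 N
From P_cr = π²EI/(K·L)²:  L = (1/K)·√(π²EI/P_cr) = (1/1)·√(π²×2.10×10^11×3.381×10^-5/3.950×10^5)
L = 13.3 m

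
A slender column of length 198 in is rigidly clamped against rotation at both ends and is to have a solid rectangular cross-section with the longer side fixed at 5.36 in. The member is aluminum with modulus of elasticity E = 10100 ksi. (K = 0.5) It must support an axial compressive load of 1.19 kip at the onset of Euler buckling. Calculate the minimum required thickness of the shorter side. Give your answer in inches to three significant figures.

b ≈ 0.640 in

L_e = K·L = 0.5 × 198 = 99.00 in
Required I = P_cr·L_e²/(π²E) = 1.190×10^3 × 99.00² / (π² × 1.01×10^7) = 0.1170 in⁴
Rectangle, weak axis: I_min = h·b³/12 with h = 5.36 in fixed  ⇒  b = (12I/h)^(1/3) = 0.640 in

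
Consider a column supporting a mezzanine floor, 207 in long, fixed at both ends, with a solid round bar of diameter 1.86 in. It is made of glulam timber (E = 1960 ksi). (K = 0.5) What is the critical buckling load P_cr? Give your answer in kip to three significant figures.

P_cr ≈ 1.06 kip

I = πd⁴/64 = π×1.86⁴/64 = 0.5875 in⁴
Effective length L_e = K·L = 0.5 × 207 = 103.5 in
P_cr = π²EI / L_e² = π² × 1960×10³ × 0.5875 / 103.5² = 1.061×10^3 lb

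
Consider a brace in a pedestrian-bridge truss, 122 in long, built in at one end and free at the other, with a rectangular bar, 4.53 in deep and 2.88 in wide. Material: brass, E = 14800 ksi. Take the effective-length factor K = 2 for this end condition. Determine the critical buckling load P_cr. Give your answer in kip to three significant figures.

Buckling occurs about the weak axis: I_min = h·b³/12 with b = 2.88 in (the shorter side).
I_min = 4.53×2.88³/12 = 9.018 in⁴
Effective length L_e = K·L = 2 × 122 = 244.0 in
P_cr = π²EI / L_e² = π² × 14800×10³ × 9.018 / 244.0² = 2.212×10^4 lb

P_cr ≈ 22.1 kip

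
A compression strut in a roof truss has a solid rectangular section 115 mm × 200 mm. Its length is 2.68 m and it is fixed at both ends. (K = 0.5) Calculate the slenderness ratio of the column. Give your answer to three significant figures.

For a rectangle r_min = b/√12 = 115/√12 = 33.20 mm
L_e = K·L = 0.5 × 2.68 m = 1.340 m = 1340.0 mm
λ = L_e / r_min = 1340.0 / 33.20 = 40.4

λ ≈ 40.4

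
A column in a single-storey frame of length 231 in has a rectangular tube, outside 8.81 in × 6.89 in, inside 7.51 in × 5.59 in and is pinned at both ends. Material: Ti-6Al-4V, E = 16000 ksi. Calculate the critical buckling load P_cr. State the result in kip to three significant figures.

Weak-axis I_min = (h_o·b_o³ − h_i·b_i³)/12 with b_o = 6.89, b_i = 5.590 in (shorter outer/inner sides).
I_min = (8.81×6.89³ − 7.510×5.590³)/12 = 130.8 in⁴
Effective length L_e = K·L = 1 × 231 = 231.0 in
P_cr = π²EI / L_e² = π² × 16000×10³ × 130.8 / 231.0² = 3.871×10^5 lb

P_cr ≈ 387 kip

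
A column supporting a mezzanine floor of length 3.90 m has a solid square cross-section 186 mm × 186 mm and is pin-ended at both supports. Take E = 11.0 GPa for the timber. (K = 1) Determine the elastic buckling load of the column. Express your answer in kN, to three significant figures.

P_cr ≈ 712 kN

I = a⁴/12 = 186⁴/12 = 9.974×10^7 mm⁴
I = 9.974×10^7 mm⁴ = 9.974×10^-5 m⁴
Effective length L_e = K·L = 1 × 3.90 = 3.900 m
P_cr = π²EI / L_e² = π² × 11.0×10⁹ × 9.974×10^-5 / 3.900² = 7.119×10^5 N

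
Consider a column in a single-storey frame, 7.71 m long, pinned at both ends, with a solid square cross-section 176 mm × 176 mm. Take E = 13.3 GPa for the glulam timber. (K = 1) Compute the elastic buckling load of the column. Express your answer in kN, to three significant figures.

I = a⁴/12 = 176⁴/12 = 7.996×10^7 mm⁴
I = 7.996×10^7 mm⁴ = 7.996×10^-5 m⁴
Effective length L_e = K·L = 1 × 7.71 = 7.710 m
P_cr = π²EI / L_e² = π² × 13.3×10⁹ × 7.996×10^-5 / 7.710² = 1.766×10^5 N

P_cr ≈ 177 kN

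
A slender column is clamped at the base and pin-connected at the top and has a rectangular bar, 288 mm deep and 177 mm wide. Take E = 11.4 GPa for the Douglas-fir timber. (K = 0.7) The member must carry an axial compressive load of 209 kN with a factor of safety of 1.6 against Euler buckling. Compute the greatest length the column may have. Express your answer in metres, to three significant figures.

L_max ≈ 9.56 m

Buckling occurs about the weak axis: I_min = h·b³/12 with b = 177 mm (the shorter side).
I_min = 288×177³/12 = 1.331×10^8 mm⁴
I = 1.331×10^-4 m⁴
Required critical load P_cr = n·P = 1.6 × 209 = 334.4 kN = 3.344×10^5 N
From P_cr = π²EI/(K·L)²:  L = (1/K)·√(π²EI/P_cr) = (1/0.7)·√(π²×1.14×10^10×1.331×10^-4/3.344×10^5)
L = 9.56 m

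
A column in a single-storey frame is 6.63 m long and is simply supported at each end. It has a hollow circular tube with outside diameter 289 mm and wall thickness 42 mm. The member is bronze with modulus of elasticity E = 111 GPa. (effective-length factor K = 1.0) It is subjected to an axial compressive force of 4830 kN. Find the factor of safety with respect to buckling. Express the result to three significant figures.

n ≈ 1.32

Inner diameter d_i = 289 − 2×42 = 205.0 mm
I = π(d_o⁴ − d_i⁴)/64 = π(289⁴ − 205.0⁴)/64 = 2.557×10^8 mm⁴
I = 2.557×10^8 mm⁴ = 2.557×10^-4 m⁴
Effective length L_e = K·L = 1 × 6.63 = 6.630 m
P_cr = π²EI / L_e² = π² × 111×10⁹ × 2.557×10^-4 / 6.630² = 6.373×10^6 N
Factor of safety n = P_cr / P = 6373.5 / 4830 = 1.32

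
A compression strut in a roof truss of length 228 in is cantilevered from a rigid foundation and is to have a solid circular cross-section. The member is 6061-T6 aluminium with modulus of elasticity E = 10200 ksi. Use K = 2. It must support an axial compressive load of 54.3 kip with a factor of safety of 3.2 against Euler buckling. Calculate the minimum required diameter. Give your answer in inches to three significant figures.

d ≈ 9.25 in

Required P_cr = n·P = 3.2 × 54.3 = 173.8 kip
L_e = K·L = 2 × 228 = 456.0 in
Required I = P_cr·L_e²/(π²E) = 1.738×10^5 × 456.0² / (π² × 1.02×10^7) = 358.9 in⁴
Solid circle: I = πd⁴/64  ⇒  d = (64I/π)^(1/4) = (64×358.9/π)^(1/4) = 9.25 in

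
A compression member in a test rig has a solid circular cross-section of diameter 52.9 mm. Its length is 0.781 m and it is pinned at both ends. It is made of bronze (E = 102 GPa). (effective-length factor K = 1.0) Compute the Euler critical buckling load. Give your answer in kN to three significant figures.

P_cr ≈ 634 kN

I = πd⁴/64 = π×52.9⁴/64 = 3.844×10^5 mm⁴
I = 3.844×10^5 mm⁴ = 3.844×10^-7 m⁴
Effective length L_e = K·L = 1 × 0.781 = 0.7810 m
P_cr = π²EI / L_e² = π² × 102×10⁹ × 3.844×10^-7 / 0.7810² = 6.344×10^5 N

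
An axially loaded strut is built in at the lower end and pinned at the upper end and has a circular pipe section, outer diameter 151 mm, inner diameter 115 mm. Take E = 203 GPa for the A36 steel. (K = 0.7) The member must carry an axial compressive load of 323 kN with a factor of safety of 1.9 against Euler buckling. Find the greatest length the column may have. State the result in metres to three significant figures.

d_o = 151 mm, d_i = 115 mm
I = π(d_o⁴ − d_i⁴)/64 = π(151⁴ − 115.0⁴)/64 = 1.693×10^7 mm⁴
I = 1.693×10^-5 m⁴
Required critical load P_cr = n·P = 1.9 × 323 = 613.7 kN = 6.137×10^5 N
From P_cr = π²EI/(K·L)²:  L = (1/K)·√(π²EI/P_cr) = (1/0.7)·√(π²×2.03×10^11×1.693×10^-5/6.137×10^5)
L = 10.6 m

L_max ≈ 10.6 m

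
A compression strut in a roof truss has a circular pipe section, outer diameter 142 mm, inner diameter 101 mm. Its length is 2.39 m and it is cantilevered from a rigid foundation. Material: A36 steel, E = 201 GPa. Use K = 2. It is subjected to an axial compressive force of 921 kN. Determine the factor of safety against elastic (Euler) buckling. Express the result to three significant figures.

d_o = 142 mm, d_i = 101 mm
I = π(d_o⁴ − d_i⁴)/64 = π(142⁴ − 101.0⁴)/64 = 1.485×10^7 mm⁴
I = 1.485×10^7 mm⁴ = 1.485×10^-5 m⁴
Effective length L_e = K·L = 2 × 2.39 = 4.780 m
P_cr = π²EI / L_e² = π² × 201×10⁹ × 1.485×10^-5 / 4.780² = 1.289×10^6 N
Factor of safety n = P_cr / P = 1289.4 / 921 = 1.40

n ≈ 1.40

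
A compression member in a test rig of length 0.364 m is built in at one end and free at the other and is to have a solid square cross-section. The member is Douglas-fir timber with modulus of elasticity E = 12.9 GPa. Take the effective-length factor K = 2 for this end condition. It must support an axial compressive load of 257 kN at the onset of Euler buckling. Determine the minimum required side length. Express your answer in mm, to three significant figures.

L_e = K·L = 2 × 0.364 = 0.7280 m
Required I = P_cr·L_e²/(π²E) = 2.570×10^5 × 0.7280² / (π² × 1.29×10^10) = 1.070×10^-6 m⁴
I_req = 1.070×10^6 mm⁴
Solid square: I = a⁴/12  ⇒  a = (12I)^(1/4) = (12×1.070×10^6)^(1/4) = 59.9 mm

a ≈ 59.9 mm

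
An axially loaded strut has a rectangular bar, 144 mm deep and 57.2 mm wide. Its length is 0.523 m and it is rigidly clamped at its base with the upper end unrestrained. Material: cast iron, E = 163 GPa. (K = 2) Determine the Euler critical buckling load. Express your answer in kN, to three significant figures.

Buckling occurs about the weak axis: I_min = h·b³/12 with b = 57.2 mm (the shorter side).
I_min = 144×57.2³/12 = 2.246×10^6 mm⁴
I = 2.246×10^6 mm⁴ = 2.246×10^-6 m⁴
Effective length L_e = K·L = 2 × 0.523 = 1.046 m
P_cr = π²EI / L_e² = π² × 163×10⁹ × 2.246×10^-6 / 1.046² = 3.302×10^6 N

P_cr ≈ 3300 kN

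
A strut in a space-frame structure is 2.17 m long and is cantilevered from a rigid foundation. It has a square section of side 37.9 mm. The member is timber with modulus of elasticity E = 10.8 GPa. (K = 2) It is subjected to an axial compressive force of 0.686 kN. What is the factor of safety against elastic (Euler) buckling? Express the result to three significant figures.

n ≈ 1.42

I = a⁴/12 = 37.9⁴/12 = 1.719×10^5 mm⁴
I = 1.719×10^5 mm⁴ = 1.719×10^-7 m⁴
Effective length L_e = K·L = 2 × 2.17 = 4.340 m
P_cr = π²EI / L_e² = π² × 10.8×10⁹ × 1.719×10^-7 / 4.340² = 973.0 N
Factor of safety n = P_cr / P = 0.97302 / 0.686 = 1.42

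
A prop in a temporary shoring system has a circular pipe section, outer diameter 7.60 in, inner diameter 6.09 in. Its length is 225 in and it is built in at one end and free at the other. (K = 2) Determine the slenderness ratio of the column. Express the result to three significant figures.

d_o = 7.60 in, d_i = 6.09 in
I = π(d_o⁴ − d_i⁴)/64 = π(7.60⁴ − 6.090⁴)/64 = 96.25 in⁴
A = 16.24 in²;  r_min = √(I/A) = √(96.25/16.24) = 2.435 in
L_e = K·L = 2 × 225 = 450.0 in
λ = L_e / r_min = 450.00 / 2.435 = 185

λ ≈ 185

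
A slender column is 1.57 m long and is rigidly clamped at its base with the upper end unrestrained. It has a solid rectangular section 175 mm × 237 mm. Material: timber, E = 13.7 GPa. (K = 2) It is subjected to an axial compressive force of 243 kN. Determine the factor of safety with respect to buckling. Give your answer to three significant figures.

n ≈ 5.97

Buckling occurs about the weak axis: I_min = h·b³/12 with b = 175 mm (the shorter side).
I_min = 237×175³/12 = 1.058×10^8 mm⁴
I = 1.058×10^8 mm⁴ = 1.058×10^-4 m⁴
Effective length L_e = K·L = 2 × 1.57 = 3.140 m
P_cr = π²EI / L_e² = π² × 13.7×10⁹ × 1.058×10^-4 / 3.140² = 1.452×10^6 N
Factor of safety n = P_cr / P = 1451.6 / 243 = 5.97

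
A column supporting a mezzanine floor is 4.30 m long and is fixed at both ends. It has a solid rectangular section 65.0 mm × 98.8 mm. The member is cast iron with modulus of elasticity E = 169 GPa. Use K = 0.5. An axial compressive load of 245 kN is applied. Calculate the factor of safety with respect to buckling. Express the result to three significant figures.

Buckling occurs about the weak axis: I_min = h·b³/12 with b = 65.0 mm (the shorter side).
I_min = 98.8×65.0³/12 = 2.261×10^6 mm⁴
I = 2.261×10^6 mm⁴ = 2.261×10^-6 m⁴
Effective length L_e = K·L = 0.5 × 4.30 = 2.150 m
P_cr = π²EI / L_e² = π² × 169×10⁹ × 2.261×10^-6 / 2.150² = 8.159×10^5 N
Factor of safety n = P_cr / P = 815.88 / 245 = 3.33

n ≈ 3.33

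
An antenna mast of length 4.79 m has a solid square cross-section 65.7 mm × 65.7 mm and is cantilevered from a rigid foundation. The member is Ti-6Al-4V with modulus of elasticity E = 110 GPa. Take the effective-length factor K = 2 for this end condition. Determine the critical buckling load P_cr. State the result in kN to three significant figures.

I = a⁴/12 = 65.7⁴/12 = 1.553×10^6 mm⁴
I = 1.553×10^6 mm⁴ = 1.553×10^-6 m⁴
Effective length L_e = K·L = 2 × 4.79 = 9.580 m
P_cr = π²EI / L_e² = π² × 110×10⁹ × 1.553×10^-6 / 9.580² = 1.837×10^4 N

P_cr ≈ 18.4 kN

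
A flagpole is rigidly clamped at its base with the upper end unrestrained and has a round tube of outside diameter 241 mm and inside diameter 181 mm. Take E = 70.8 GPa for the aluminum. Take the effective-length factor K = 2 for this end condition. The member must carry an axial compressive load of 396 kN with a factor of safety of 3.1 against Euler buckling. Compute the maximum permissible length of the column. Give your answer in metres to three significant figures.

d_o = 241 mm, d_i = 181 mm
I = π(d_o⁴ − d_i⁴)/64 = π(241⁴ − 181.0⁴)/64 = 1.129×10^8 mm⁴
I = 1.129×10^-4 m⁴
Required critical load P_cr = n·P = 3.1 × 396 = 1228 kN = 1.228×10^6 N
From P_cr = π²EI/(K·L)²:  L = (1/K)·√(π²EI/P_cr) = (1/2)·√(π²×7.08×10^10×1.129×10^-4/1.228×10^6)
L = 4.01 m

L_max ≈ 4.01 m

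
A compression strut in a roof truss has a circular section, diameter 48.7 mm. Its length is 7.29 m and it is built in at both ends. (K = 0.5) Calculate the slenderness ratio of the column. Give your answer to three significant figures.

λ ≈ 299

For a solid circle r = d/4 = 48.7/4 = 12.18 mm
L_e = K·L = 0.5 × 7.29 m = 3.645 m = 3645.0 mm
λ = L_e / r_min = 3645.0 / 12.18 = 299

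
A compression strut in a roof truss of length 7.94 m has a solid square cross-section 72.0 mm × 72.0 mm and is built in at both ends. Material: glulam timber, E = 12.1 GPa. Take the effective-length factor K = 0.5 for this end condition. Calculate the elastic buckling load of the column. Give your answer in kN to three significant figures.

I = a⁴/12 = 72.0⁴/12 = 2.239×10^6 mm⁴
I = 2.239×10^6 mm⁴ = 2.239×10^-6 m⁴
Effective length L_e = K·L = 0.5 × 7.94 = 3.970 m
P_cr = π²EI / L_e² = π² × 12.1×10⁹ × 2.239×10^-6 / 3.970² = 1.697×10^4 N

P_cr ≈ 17.0 kN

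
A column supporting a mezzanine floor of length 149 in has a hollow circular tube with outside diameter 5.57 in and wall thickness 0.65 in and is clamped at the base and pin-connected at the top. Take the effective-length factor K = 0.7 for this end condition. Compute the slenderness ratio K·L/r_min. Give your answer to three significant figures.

λ ≈ 59.4

Inner diameter d_i = 5.57 − 2×0.65 = 4.270 in
I = π(d_o⁴ − d_i⁴)/64 = π(5.57⁴ − 4.270⁴)/64 = 30.93 in⁴
A = 10.05 in²;  r_min = √(I/A) = √(30.93/10.05) = 1.755 in
L_e = K·L = 0.7 × 149 = 104.3 in
λ = L_e / r_min = 104.30 / 1.755 = 59.4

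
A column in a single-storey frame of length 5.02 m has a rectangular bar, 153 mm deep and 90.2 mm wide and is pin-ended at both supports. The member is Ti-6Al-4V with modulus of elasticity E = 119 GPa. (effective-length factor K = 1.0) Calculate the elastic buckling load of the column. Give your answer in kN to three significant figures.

P_cr ≈ 436 kN

Buckling occurs about the weak axis: I_min = h·b³/12 with b = 90.2 mm (the shorter side).
I_min = 153×90.2³/12 = 9.357×10^6 mm⁴
I = 9.357×10^6 mm⁴ = 9.357×10^-6 m⁴
Effective length L_e = K·L = 1 × 5.02 = 5.020 m
P_cr = π²EI / L_e² = π² × 119×10⁹ × 9.357×10^-6 / 5.020² = 4.361×10^5 N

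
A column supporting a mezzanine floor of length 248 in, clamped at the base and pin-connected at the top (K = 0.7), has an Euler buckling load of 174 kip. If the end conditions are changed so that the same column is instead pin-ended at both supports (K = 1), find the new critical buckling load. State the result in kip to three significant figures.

P_cr ≈ 85.3 kip

P_cr ∝ 1/K², so P_cr,new = P_cr,old × (K_old/K_new)² = 174 × (0.7/1)²
= 174 × 0.4900 = 85.3 kip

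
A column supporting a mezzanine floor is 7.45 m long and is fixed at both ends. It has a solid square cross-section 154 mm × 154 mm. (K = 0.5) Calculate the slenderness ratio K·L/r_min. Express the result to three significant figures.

I = a⁴/12 = 154⁴/12 = 4.687×10^7 mm⁴
A = 2.372×10^4 mm²;  r_min = √(I/A) = √(4.687×10^7/2.372×10^4) = 44.46 mm
L_e = K·L = 0.5 × 7.45 m = 3.725 m = 3725.0 mm
λ = L_e / r_min = 3725.0 / 44.46 = 83.8

λ ≈ 83.8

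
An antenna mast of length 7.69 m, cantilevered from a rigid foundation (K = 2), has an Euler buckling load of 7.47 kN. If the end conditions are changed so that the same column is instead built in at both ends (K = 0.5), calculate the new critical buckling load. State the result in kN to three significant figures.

P_cr ≈ 120 kN

P_cr ∝ 1/K², so P_cr,new = P_cr,old × (K_old/K_new)² = 7.47 × (2/0.5)²
= 7.47 × 16.00 = 120 kN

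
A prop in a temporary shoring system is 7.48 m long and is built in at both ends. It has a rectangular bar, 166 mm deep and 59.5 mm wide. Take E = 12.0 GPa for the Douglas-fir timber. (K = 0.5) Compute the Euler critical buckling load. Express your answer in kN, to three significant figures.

Buckling occurs about the weak axis: I_min = h·b³/12 with b = 59.5 mm (the shorter side).
I_min = 166×59.5³/12 = 2.914×10^6 mm⁴
I = 2.914×10^6 mm⁴ = 2.914×10^-6 m⁴
Effective length L_e = K·L = 0.5 × 7.48 = 3.740 m
P_cr = π²EI / L_e² = π² × 12.0×10⁹ × 2.914×10^-6 / 3.740² = 2.467×10^4 N

P_cr ≈ 24.7 kN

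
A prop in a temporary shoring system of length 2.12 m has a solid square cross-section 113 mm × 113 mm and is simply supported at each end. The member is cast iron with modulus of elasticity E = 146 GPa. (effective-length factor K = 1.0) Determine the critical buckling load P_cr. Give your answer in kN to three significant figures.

I = a⁴/12 = 113⁴/12 = 1.359×10^7 mm⁴
I = 1.359×10^7 mm⁴ = 1.359×10^-5 m⁴
Effective length L_e = K·L = 1 × 2.12 = 2.120 m
P_cr = π²EI / L_e² = π² × 146×10⁹ × 1.359×10^-5 / 2.120² = 4.356×10^6 N

P_cr ≈ 4360 kN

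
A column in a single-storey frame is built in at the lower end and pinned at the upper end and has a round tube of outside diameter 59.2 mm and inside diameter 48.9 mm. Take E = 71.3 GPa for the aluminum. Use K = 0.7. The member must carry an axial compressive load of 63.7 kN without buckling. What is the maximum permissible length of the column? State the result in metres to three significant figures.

L_max ≈ 2.70 m

d_o = 59.2 mm, d_i = 48.9 mm
I = π(d_o⁴ − d_i⁴)/64 = π(59.2⁴ − 48.90⁴)/64 = 3.222×10^5 mm⁴
I = 3.222×10^-7 m⁴
At the buckling limit P_cr = P = 6.370×10^4 N
From P_cr = π²EI/(K·L)²:  L = (1/K)·√(π²EI/P_cr) = (1/0.7)·√(π²×7.13×10^10×3.222×10^-7/6.370×10^4)
L = 2.70 m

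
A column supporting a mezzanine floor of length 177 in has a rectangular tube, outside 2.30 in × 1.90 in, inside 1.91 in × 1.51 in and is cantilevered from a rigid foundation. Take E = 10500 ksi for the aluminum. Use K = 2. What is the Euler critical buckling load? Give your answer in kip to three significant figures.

P_cr ≈ 0.634 kip

Weak-axis I_min = (h_o·b_o³ − h_i·b_i³)/12 with b_o = 1.90, b_i = 1.510 in (shorter outer/inner sides).
I_min = (2.30×1.90³ − 1.910×1.510³)/12 = 0.7666 in⁴
Effective length L_e = K·L = 2 × 177 = 354.0 in
P_cr = π²EI / L_e² = π² × 10500×10³ × 0.7666 / 354.0² = 634.0 lb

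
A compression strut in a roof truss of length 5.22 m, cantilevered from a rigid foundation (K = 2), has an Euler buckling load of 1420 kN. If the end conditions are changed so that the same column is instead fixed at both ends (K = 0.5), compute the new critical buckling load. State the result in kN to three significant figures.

P_cr ∝ 1/K², so P_cr,new = P_cr,old × (K_old/K_new)² = 1420 × (2/0.5)²
= 1420 × 16.00 = 22700 kN

P_cr ≈ 22700 kN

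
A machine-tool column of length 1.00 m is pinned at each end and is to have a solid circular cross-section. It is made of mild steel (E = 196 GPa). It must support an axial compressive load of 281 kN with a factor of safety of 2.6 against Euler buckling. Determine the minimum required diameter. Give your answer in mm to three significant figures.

d ≈ 52.7 mm

Required P_cr = n·P = 2.6 × 281 = 730.6 kN
L_e = K·L = 1 × 1.00 = 1.000 m
Required I = P_cr·L_e²/(π²E) = 7.306×10^5 × 1.000² / (π² × 1.96×10^11) = 3.777×10^-7 m⁴
I_req = 3.777×10^5 mm⁴
Solid circle: I = πd⁴/64  ⇒  d = (64I/π)^(1/4) = (64×3.777×10^5/π)^(1/4) = 52.7 mm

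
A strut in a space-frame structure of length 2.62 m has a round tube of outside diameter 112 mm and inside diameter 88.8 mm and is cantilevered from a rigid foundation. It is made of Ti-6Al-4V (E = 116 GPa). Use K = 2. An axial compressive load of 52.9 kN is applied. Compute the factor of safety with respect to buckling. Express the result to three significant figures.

n ≈ 3.68

d_o = 112 mm, d_i = 88.8 mm
I = π(d_o⁴ − d_i⁴)/64 = π(112⁴ − 88.80⁴)/64 = 4.672×10^6 mm⁴
I = 4.672×10^6 mm⁴ = 4.672×10^-6 m⁴
Effective length L_e = K·L = 2 × 2.62 = 5.240 m
P_cr = π²EI / L_e² = π² × 116×10⁹ × 4.672×10^-6 / 5.240² = 1.948×10^5 N
Factor of safety n = P_cr / P = 194.79 / 52.9 = 3.68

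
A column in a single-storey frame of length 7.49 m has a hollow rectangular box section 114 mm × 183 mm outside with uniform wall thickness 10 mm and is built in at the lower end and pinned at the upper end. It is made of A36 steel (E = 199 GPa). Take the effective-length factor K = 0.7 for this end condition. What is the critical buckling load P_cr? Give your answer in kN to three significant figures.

P_cr ≈ 808 kN

Inner dimensions: h_i = 183 − 2×10 = 163.0 mm, b_i = 114 − 2×10 = 94.00 mm
Weak-axis I_min = (h_o·b_o³ − h_i·b_i³)/12 with b_o = 114, b_i = 94.00 mm (shorter outer/inner sides).
I_min = (183×114³ − 163.0×94.00³)/12 = 1.131×10^7 mm⁴
I = 1.131×10^7 mm⁴ = 1.131×10^-5 m⁴
Effective length L_e = K·L = 0.7 × 7.49 = 5.243 m
P_cr = π²EI / L_e² = π² × 199×10⁹ × 1.131×10^-5 / 5.243² = 8.082×10^5 N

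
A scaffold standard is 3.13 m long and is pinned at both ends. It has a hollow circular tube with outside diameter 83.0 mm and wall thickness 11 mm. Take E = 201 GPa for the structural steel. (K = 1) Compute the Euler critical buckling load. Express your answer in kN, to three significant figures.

P_cr ≈ 334 kN

Inner diameter d_i = 83.0 − 2×11 = 61.00 mm
I = π(d_o⁴ − d_i⁴)/64 = π(83.0⁴ − 61.00⁴)/64 = 1.650×10^6 mm⁴
I = 1.650×10^6 mm⁴ = 1.650×10^-6 m⁴
Effective length L_e = K·L = 1 × 3.13 = 3.130 m
P_cr = π²EI / L_e² = π² × 201×10⁹ × 1.650×10^-6 / 3.130² = 3.341×10^5 N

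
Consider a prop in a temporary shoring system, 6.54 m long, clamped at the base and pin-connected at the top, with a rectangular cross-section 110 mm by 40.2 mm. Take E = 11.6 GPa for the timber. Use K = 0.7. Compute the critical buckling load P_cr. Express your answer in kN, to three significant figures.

Buckling occurs about the weak axis: I_min = h·b³/12 with b = 40.2 mm (the shorter side).
I_min = 110×40.2³/12 = 5.955×10^5 mm⁴
I = 5.955×10^5 mm⁴ = 5.955×10^-7 m⁴
Effective length L_e = K·L = 0.7 × 6.54 = 4.578 m
P_cr = π²EI / L_e² = π² × 11.6×10⁹ × 5.955×10^-7 / 4.578² = 3.253×10^3 N

P_cr ≈ 3.25 kN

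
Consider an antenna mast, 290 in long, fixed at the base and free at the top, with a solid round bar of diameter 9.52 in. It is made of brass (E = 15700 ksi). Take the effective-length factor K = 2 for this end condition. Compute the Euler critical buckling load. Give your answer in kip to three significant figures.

P_cr ≈ 186 kip

I = πd⁴/64 = π×9.52⁴/64 = 403.2 in⁴
Effective length L_e = K·L = 2 × 290 = 580.0 in
P_cr = π²EI / L_e² = π² × 15700×10³ × 403.2 / 580.0² = 1.857×10^5 lb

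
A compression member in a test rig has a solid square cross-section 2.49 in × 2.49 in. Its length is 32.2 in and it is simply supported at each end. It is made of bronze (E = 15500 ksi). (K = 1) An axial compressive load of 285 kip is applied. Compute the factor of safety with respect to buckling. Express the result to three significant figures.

n ≈ 1.66

I = a⁴/12 = 2.49⁴/12 = 3.203 in⁴
Effective length L_e = K·L = 1 × 32.2 = 32.20 in
P_cr = π²EI / L_e² = π² × 15500×10³ × 3.203 / 32.20² = 4.726×10^5 lb
Factor of safety n = P_cr / P = 472.65 / 285 = 1.66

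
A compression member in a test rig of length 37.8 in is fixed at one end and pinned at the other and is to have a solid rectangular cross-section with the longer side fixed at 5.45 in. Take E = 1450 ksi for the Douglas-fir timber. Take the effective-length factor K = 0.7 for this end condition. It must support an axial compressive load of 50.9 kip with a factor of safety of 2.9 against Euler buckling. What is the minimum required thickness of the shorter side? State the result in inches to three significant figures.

Required P_cr = n·P = 2.9 × 50.9 = 147.6 kip
L_e = K·L = 0.7 × 37.8 = 26.46 in
Required I = P_cr·L_e²/(π²E) = 1.476×10^5 × 26.46² / (π² × 1.45×10^6) = 7.222 in⁴
Rectangle, weak axis: I_min = h·b³/12 with h = 5.45 in fixed  ⇒  b = (12I/h)^(1/3) = 2.51 in

b ≈ 2.51 in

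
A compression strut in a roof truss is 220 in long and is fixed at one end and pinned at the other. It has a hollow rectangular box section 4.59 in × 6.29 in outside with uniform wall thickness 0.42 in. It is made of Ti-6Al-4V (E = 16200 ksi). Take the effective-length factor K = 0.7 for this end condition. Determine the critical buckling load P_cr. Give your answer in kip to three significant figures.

Inner dimensions: h_i = 6.29 − 2×0.42 = 5.450 in, b_i = 4.59 − 2×0.42 = 3.750 in
Weak-axis I_min = (h_o·b_o³ − h_i·b_i³)/12 with b_o = 4.59, b_i = 3.750 in (shorter outer/inner sides).
I_min = (6.29×4.59³ − 5.450×3.750³)/12 = 26.74 in⁴
Effective length L_e = K·L = 0.7 × 220 = 154.0 in
P_cr = π²EI / L_e² = π² × 16200×10³ × 26.74 / 154.0² = 1.803×10^5 lb

P_cr ≈ 180 kip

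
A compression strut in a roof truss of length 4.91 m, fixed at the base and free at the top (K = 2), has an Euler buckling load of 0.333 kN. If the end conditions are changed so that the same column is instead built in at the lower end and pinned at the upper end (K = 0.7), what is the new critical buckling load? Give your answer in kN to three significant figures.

P_cr ∝ 1/K², so P_cr,new = P_cr,old × (K_old/K_new)² = 0.333 × (2/0.7)²
= 0.333 × 8.163 = 2.72 kN

P_cr ≈ 2.72 kN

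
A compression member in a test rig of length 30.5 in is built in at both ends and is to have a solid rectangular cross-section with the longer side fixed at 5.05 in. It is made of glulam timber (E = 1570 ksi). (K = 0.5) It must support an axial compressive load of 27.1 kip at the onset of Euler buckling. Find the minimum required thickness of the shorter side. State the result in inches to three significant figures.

L_e = K·L = 0.5 × 30.5 = 15.25 in
Required I = P_cr·L_e²/(π²E) = 2.710×10^4 × 15.25² / (π² × 1.57×10^6) = 0.4067 in⁴
Rectangle, weak axis: I_min = h·b³/12 with h = 5.05 in fixed  ⇒  b = (12I/h)^(1/3) = 0.989 in

b ≈ 0.989 in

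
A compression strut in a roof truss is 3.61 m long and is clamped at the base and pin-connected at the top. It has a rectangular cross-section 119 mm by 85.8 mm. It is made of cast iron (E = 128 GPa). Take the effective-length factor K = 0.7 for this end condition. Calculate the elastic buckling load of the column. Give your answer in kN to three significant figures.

P_cr ≈ 1240 kN

Buckling occurs about the weak axis: I_min = h·b³/12 with b = 85.8 mm (the shorter side).
I_min = 119×85.8³/12 = 6.264×10^6 mm⁴
I = 6.264×10^6 mm⁴ = 6.264×10^-6 m⁴
Effective length L_e = K·L = 0.7 × 3.61 = 2.527 m
P_cr = π²EI / L_e² = π² × 128×10⁹ × 6.264×10^-6 / 2.527² = 1.239×10^6 N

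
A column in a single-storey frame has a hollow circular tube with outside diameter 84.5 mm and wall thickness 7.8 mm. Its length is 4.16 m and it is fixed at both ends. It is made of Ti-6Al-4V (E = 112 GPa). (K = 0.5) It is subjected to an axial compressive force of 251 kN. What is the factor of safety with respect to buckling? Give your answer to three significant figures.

Inner diameter d_i = 84.5 − 2×7.8 = 68.90 mm
I = π(d_o⁴ − d_i⁴)/64 = π(84.5⁴ − 68.90⁴)/64 = 1.396×10^6 mm⁴
I = 1.396×10^6 mm⁴ = 1.396×10^-6 m⁴
Effective length L_e = K·L = 0.5 × 4.16 = 2.080 m
P_cr = π²EI / L_e² = π² × 112×10⁹ × 1.396×10^-6 / 2.080² = 3.568×10^5 N
Factor of safety n = P_cr / P = 356.78 / 251 = 1.42

n ≈ 1.42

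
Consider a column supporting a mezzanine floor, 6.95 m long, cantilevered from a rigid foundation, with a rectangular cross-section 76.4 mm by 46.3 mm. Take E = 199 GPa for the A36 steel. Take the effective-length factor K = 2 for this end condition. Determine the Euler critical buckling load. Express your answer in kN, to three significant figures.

P_cr ≈ 6.42 kN

Buckling occurs about the weak axis: I_min = h·b³/12 with b = 46.3 mm (the shorter side).
I_min = 76.4×46.3³/12 = 6.319×10^5 mm⁴
I = 6.319×10^5 mm⁴ = 6.319×10^-7 m⁴
Effective length L_e = K·L = 2 × 6.95 = 13.90 m
P_cr = π²EI / L_e² = π² × 199×10⁹ × 6.319×10^-7 / 13.90² = 6.424×10^3 N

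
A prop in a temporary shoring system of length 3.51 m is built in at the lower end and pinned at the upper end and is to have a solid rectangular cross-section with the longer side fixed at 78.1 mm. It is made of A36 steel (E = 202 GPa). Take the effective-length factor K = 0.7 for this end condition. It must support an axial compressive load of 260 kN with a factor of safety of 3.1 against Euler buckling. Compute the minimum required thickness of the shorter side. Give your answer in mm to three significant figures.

Required P_cr = n·P = 3.1 × 260 = 806.0 kN
L_e = K·L = 0.7 × 3.51 = 2.457 m
Required I = P_cr·L_e²/(π²E) = 8.060×10^5 × 2.457² / (π² × 2.02×10^11) = 2.441×10^-6 m⁴
I_req = 2.441×10^6 mm⁴
Rectangle, weak axis: I_min = h·b³/12 with h = 78.1 mm fixed  ⇒  b = (12I/h)^(1/3) = 72.1 mm

b ≈ 72.1 mm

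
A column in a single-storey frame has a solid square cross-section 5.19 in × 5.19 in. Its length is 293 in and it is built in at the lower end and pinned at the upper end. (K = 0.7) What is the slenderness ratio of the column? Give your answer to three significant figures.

For a square r = a/√12 = 5.19/√12 = 1.498 in
L_e = K·L = 0.7 × 293 = 205.1 in
λ = L_e / r_min = 205.10 / 1.498 = 137

λ ≈ 137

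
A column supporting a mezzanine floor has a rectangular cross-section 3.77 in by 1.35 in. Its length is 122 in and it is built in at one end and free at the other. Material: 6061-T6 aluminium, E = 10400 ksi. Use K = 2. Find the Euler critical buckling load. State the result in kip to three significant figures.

Buckling occurs about the weak axis: I_min = h·b³/12 with b = 1.35 in (the shorter side).
I_min = 3.77×1.35³/12 = 0.7730 in⁴
Effective length L_e = K·L = 2 × 122 = 244.0 in
P_cr = π²EI / L_e² = π² × 10400×10³ × 0.7730 / 244.0² = 1.333×10^3 lb

P_cr ≈ 1.33 kip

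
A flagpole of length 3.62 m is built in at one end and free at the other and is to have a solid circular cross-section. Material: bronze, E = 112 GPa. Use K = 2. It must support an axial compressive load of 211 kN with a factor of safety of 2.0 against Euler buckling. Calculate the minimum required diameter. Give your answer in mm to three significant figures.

Required P_cr = n·P = 2.0 × 211 = 422.0 kN
L_e = K·L = 2 × 3.62 = 7.240 m
Required I = P_cr·L_e²/(π²E) = 4.220×10^5 × 7.240² / (π² × 1.12×10^11) = 2.001×10^-5 m⁴
I_req = 2.001×10^7 mm⁴
Solid circle: I = πd⁴/64  ⇒  d = (64I/π)^(1/4) = (64×2.001×10^7/π)^(1/4) = 142 mm

d ≈ 142 mm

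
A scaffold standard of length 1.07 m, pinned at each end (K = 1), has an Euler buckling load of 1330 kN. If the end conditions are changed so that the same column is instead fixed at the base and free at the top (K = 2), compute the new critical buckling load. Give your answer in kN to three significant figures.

P_cr ∝ 1/K², so P_cr,new = P_cr,old × (K_old/K_new)² = 1330 × (1/2)²
= 1330 × 0.2500 = 332 kN

P_cr ≈ 332 kN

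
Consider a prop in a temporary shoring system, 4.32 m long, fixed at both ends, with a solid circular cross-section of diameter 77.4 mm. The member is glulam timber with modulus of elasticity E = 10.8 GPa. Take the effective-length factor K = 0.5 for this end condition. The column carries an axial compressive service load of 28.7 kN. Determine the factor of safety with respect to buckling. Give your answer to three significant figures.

I = πd⁴/64 = π×77.4⁴/64 = 1.762×10^6 mm⁴
I = 1.762×10^6 mm⁴ = 1.762×10^-6 m⁴
Effective length L_e = K·L = 0.5 × 4.32 = 2.160 m
P_cr = π²EI / L_e² = π² × 10.8×10⁹ × 1.762×10^-6 / 2.160² = 4.025×10^4 N
Factor of safety n = P_cr / P = 40.249 / 28.7 = 1.40

n ≈ 1.40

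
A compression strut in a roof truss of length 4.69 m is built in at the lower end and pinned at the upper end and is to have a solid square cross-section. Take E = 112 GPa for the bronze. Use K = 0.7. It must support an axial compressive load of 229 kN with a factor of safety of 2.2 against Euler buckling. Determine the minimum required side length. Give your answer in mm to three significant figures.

Required P_cr = n·P = 2.2 × 229 = 503.8 kN
L_e = K·L = 0.7 × 4.69 = 3.283 m
Required I = P_cr·L_e²/(π²E) = 5.038×10^5 × 3.283² / (π² × 1.12×10^11) = 4.912×10^-6 m⁴
I_req = 4.912×10^6 mm⁴
Solid square: I = a⁴/12  ⇒  a = (12I)^(1/4) = (12×4.912×10^6)^(1/4) = 87.6 mm

a ≈ 87.6 mm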